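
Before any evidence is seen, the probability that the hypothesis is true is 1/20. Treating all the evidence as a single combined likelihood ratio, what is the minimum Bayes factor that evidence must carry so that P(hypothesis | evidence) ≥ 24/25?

Prior odds = 0.05/0.95 = 1/19.
Target odds = 0.96/0.04 = 24.
Required Bayes factor = 24 ÷ (1/19) = 456.

456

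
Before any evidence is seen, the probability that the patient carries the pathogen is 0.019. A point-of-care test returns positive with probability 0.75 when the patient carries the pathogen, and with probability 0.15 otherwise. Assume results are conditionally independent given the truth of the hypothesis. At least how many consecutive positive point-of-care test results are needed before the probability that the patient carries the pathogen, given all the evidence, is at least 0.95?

5

Prior odds = 0.019/0.981 = 19/981.
Likelihood ratio of a positive result = 0.75/0.15 = 5.
Target odds: 0.95 ÷ 0.05 = 19.
Require 5ⁿ ≥ 19 ÷ (19/981) = 981.
5⁴ = 625 falls short of 981 but 5⁵ = 3125 reaches it, so n = 5.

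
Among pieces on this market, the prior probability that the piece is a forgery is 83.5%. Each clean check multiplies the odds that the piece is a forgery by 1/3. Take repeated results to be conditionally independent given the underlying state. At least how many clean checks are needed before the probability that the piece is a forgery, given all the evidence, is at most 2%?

Prior odds = 0.835/0.165 = 167/33.
Likelihood ratio per clean check = 1/3.
Target odds: 0.02 ÷ 0.98 = 1/49.
Require (1/3)ⁿ ≤ 1/49 ÷ (167/33) = 33/8183.
(1/3)⁵ = 1/243 is still above 33/8183 but (1/3)⁶ = 1/729 is at or below it, so n = 6.

6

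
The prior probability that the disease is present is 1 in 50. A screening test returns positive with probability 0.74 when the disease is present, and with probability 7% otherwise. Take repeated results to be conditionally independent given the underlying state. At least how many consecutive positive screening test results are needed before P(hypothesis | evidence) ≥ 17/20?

Prior odds: 0.02 ÷ 0.98 = 1/49.
Likelihood ratio of a positive result = 0.74/0.07 = 74/7.
Target posterior odds = 0.85/0.15 = 17/3.
Require (74/7)ⁿ ≥ 17/3 ÷ (1/49) = 833/3.
(74/7)² = 5476/49 falls short of 833/3 but (74/7)³ = 405224/343 reaches it, so n = 3.

3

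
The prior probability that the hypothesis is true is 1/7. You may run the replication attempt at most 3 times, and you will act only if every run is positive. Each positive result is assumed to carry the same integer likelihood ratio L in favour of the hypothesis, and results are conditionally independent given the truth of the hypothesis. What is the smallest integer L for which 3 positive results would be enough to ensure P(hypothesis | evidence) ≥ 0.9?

4

Prior odds = (1/7)/(6/7) = 1/6.
Target odds = 0.9/0.1 = 9.
Need L³ ≥ 9 ÷ (1/6) = 54.
3³ = 27 < 54 ≤ 64 = 4³, so L = 4.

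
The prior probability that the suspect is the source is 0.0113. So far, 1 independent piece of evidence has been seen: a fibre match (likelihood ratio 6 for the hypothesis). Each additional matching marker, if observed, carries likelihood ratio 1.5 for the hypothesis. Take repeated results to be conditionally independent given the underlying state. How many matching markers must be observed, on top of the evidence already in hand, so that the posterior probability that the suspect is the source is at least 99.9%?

24

Prior odds = 0.0113/0.9887 = 113/9887.
Bayes factor of the evidence already in hand = 6.
Odds after that evidence = (113/9887) × 6 = 678/9887.
Target odds = 0.999/0.001 = 999.
Need 1.5ⁿ ≥ 999 ÷ (678/9887) = 3292371/226.
1.5²³ ≈11222.7 falls short of 3292371/226 but 1.5²⁴ ≈16834.1 reaches it, so n = 24.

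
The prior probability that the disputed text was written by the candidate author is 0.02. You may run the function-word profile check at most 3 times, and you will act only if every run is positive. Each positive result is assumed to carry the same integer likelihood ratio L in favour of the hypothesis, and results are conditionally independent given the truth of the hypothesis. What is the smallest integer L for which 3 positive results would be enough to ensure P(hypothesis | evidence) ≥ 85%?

Prior odds = 0.02/0.98 = 1/49.
Target odds = 0.85/0.15 = 17/3.
Need L³ ≥ 17/3 ÷ (1/49) = 833/3.
6³ = 216 < 833/3 ≤ 343 = 7³, so L = 7.

7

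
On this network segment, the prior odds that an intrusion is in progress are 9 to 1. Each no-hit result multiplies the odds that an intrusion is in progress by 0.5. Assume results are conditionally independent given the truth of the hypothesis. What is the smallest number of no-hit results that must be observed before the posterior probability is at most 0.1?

7

Prior odds = 9.
Likelihood ratio per no-hit result = 0.5.
Target odds: 0.1 ÷ 0.9 = 1/9.
Need 9 × 0.5ⁿ ≤ 1/9, i.e. 0.5ⁿ ≤ 1/81.
0.5⁶ = 0.015625 is still above 1/81 but 0.5⁷ = 0.0078125 is at or below it, so n = 7.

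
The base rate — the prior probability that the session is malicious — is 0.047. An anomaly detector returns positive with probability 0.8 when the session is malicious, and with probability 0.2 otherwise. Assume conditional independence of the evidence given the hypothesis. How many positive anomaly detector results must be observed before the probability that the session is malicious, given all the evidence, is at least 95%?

Prior odds: 0.047 ÷ 0.953 = 47/953.
Likelihood ratio of a positive result = 0.8/0.2 = 4.
Target posterior odds = 0.95/0.05 = 19.
Need (47/953) × 4ⁿ ≥ 19, i.e. 4ⁿ ≥ 18107/47.
4⁴ = 256 falls short of 18107/47 but 4⁵ = 1024 reaches it, so n = 5.

5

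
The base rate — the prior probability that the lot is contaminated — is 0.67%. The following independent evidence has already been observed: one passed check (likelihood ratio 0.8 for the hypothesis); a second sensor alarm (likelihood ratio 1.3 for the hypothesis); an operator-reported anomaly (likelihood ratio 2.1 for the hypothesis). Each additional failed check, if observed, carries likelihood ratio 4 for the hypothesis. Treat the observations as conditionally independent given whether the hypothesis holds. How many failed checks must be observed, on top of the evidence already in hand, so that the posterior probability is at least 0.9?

Prior odds = 0.0067/0.9933 = 67/9933.
Combined Bayes factor of the evidence already in hand = 0.8 × 1.3 × 2.1 = 2.184.
Odds after that evidence = (67/9933) × 2.184 = 871/59125.
Target odds = 0.9/0.1 = 9.
Need 4ⁿ ≥ 9 ÷ (871/59125) = 532125/871.
4⁴ = 256 falls short of 532125/871 but 4⁵ = 1024 reaches it, so n = 5.

5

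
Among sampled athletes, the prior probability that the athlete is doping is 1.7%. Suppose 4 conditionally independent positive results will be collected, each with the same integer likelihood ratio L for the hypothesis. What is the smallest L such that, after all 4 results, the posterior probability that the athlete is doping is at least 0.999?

Prior odds = 0.017/0.983 = 17/983.
Target odds = 0.999/0.001 = 999.
Need L⁴ ≥ 999 ÷ (17/983) = 982017/17.
15⁴ = 50625 < 982017/17 ≤ 65536 = 16⁴, so L = 16.

16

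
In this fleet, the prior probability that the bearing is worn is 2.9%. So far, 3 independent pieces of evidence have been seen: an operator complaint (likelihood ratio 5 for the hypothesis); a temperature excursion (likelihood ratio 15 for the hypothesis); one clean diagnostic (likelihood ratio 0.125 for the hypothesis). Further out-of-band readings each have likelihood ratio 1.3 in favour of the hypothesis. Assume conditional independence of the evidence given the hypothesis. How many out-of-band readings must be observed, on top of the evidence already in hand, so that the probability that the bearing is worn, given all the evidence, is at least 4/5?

Prior odds = 0.029/0.971 = 29/971.
Combined Bayes factor of the evidence already in hand = 5 × 15 × 0.125 = 9.375.
Odds after that evidence = (29/971) × 9.375 = 2175/7768.
Target odds = 0.8/0.2 = 4.
Need 1.3ⁿ ≥ 4 ÷ (2175/7768) = 31072/2175.
1.3¹⁰ ≈13.7858 falls short of 31072/2175 but 1.3¹¹ ≈17.9216 reaches it, so n = 11.

11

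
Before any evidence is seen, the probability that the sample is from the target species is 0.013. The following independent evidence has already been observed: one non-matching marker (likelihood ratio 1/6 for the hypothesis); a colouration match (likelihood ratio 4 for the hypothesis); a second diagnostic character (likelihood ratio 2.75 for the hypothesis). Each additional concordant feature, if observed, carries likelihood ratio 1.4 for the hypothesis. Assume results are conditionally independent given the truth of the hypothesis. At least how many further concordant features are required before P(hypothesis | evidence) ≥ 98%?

Prior odds = 0.013/0.987 = 13/987.
Combined Bayes factor of the evidence already in hand = (1/6) × 4 × 2.75 = 11/6.
Odds after that evidence = (13/987) × 11/6 = 143/5922.
Target odds = 0.98/0.02 = 49.
Need 1.4ⁿ ≥ 49 ÷ (143/5922) = 290178/143.
1.4²² ≈1639.9 falls short of 290178/143 but 1.4²³ ≈2295.86 reaches it, so n = 23.

23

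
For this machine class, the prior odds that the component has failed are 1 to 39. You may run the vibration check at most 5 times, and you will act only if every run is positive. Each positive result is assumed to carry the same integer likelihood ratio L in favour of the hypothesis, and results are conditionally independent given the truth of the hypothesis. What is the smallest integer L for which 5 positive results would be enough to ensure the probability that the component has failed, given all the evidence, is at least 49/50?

Prior odds = 1/39.
Target odds = 0.98/0.02 = 49.
Need L⁵ ≥ 49 ÷ (1/39) = 1911.
4⁵ = 1024 < 1911 ≤ 3125 = 5⁵, so L = 5.

5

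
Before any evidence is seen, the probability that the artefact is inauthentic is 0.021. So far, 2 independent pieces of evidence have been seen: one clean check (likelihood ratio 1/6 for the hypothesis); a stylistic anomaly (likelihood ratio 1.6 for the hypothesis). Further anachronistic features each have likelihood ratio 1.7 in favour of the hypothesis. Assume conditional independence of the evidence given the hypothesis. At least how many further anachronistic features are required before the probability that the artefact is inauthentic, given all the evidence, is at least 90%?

Prior odds = 0.021/0.979 = 21/979.
Combined Bayes factor of the evidence already in hand = (1/6) × 1.6 = 4/15.
Odds after that evidence = (21/979) × 4/15 = 28/4895.
Target odds = 0.9/0.1 = 9.
Need 1.7ⁿ ≥ 9 ÷ (28/4895) = 44055/28.
1.7¹³ ≈990.458 falls short of 44055/28 but 1.7¹⁴ ≈1683.78 reaches it, so n = 14.

14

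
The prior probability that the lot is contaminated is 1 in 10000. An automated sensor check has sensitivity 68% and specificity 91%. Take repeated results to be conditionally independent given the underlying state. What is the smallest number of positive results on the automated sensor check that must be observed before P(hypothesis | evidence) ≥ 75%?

6

Prior odds: 0.0001 ÷ 0.9999 = 1/9999.
False-positive rate = 1 − 0.91 = 0.09; likelihood ratio of a positive = 0.68/0.09 = 68/9.
Target posterior odds = 0.75/0.25 = 3.
Require (68/9)ⁿ ≥ 3 ÷ (1/9999) = 29997.
(68/9)⁵ ≈24622.5 falls short of 29997 but (68/9)⁶ ≈186037 reaches it, so n = 6.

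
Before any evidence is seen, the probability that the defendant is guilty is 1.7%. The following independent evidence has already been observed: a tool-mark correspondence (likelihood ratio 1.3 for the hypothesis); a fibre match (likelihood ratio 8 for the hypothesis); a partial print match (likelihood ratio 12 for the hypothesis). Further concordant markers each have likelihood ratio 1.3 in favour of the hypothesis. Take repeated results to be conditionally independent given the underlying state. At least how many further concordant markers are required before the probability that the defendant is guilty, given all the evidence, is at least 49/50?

12

Prior odds = 0.017/0.983 = 17/983.
Combined Bayes factor of the evidence already in hand = 1.3 × 8 × 12 = 124.8.
Odds after that evidence = (17/983) × 124.8 = 10608/4915.
Target odds = 0.98/0.02 = 49.
Need 1.3ⁿ ≥ 49 ÷ (10608/4915) = 240835/10608.
1.3¹¹ ≈17.9216 falls short of 240835/10608 but 1.3¹² ≈23.2981 reaches it, so n = 12.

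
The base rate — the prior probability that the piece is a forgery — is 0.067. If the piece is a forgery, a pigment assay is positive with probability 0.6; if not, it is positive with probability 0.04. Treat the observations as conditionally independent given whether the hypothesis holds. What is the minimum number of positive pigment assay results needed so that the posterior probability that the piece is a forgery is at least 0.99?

Prior odds: 0.067 ÷ 0.933 = 67/933.
Likelihood ratio of a positive = 0.6/0.04 = 15.
Target odds: 0.99 ÷ 0.01 = 99.
Require 15ⁿ ≥ 99 ÷ (67/933) = 92367/67.
15² = 225 falls short of 92367/67 but 15³ = 3375 reaches it, so n = 3.

3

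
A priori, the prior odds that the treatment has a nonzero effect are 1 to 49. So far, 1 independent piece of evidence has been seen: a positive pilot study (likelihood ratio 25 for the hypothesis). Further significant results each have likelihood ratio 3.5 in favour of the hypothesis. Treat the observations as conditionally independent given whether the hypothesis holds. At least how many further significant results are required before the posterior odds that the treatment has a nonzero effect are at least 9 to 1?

Prior odds = 1/49.
Bayes factor of the evidence already in hand = 25.
Odds after that evidence = (1/49) × 25 = 25/49.
Target odds = 9.
Need 3.5ⁿ ≥ 9 ÷ (25/49) = 17.64.
3.5² = 12.25 falls short of 17.64 but 3.5³ = 42.875 reaches it, so n = 3.

3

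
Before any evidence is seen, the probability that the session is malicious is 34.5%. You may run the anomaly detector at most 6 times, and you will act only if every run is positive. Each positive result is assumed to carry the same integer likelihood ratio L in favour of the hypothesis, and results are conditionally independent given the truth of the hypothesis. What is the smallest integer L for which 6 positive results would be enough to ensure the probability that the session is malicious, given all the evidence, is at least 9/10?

Prior odds = 0.345/0.655 = 69/131.
Target odds = 0.9/0.1 = 9.
Need L⁶ ≥ 9 ÷ (69/131) = 393/23.
1⁶ = 1 < 393/23 ≤ 64 = 2⁶, so L = 2.

2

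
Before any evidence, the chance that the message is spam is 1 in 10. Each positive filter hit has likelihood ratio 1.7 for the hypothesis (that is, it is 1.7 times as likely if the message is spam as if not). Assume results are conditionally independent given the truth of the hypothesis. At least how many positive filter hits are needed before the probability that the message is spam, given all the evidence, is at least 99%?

Prior odds = 0.1/0.9 = 1/9.
Likelihood ratio per positive filter hit = 1.7.
Target odds: 0.99 ÷ 0.01 = 99.
Need (1/9) × 1.7ⁿ ≥ 99, i.e. 1.7ⁿ ≥ 891.
1.7¹² ≈582.622 falls short of 891 but 1.7¹³ ≈990.458 reaches it, so n = 13.

13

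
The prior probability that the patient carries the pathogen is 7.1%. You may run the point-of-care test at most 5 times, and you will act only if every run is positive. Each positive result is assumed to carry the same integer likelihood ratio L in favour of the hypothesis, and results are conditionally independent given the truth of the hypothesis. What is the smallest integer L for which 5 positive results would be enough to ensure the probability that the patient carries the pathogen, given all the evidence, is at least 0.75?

3

Prior odds = 0.071/0.929 = 71/929.
Target odds = 0.75/0.25 = 3.
Need L⁵ ≥ 3 ÷ (71/929) = 2787/71.
2⁵ = 32 < 2787/71 ≤ 243 = 3⁵, so L = 3.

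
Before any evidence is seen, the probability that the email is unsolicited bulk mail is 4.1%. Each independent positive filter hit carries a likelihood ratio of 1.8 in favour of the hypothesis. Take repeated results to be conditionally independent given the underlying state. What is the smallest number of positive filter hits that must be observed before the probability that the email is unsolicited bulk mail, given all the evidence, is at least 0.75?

8

Prior odds: 0.041 ÷ 0.959 = 41/959.
Likelihood ratio per positive filter hit = 1.8.
Target posterior odds = 0.75/0.25 = 3.
Require 1.8ⁿ ≥ 3 ÷ (41/959) = 2877/41.
1.8⁷ = 4782969/78125 falls short of 2877/41 but 1.8⁸ = 43046721/390625 reaches it, so n = 8.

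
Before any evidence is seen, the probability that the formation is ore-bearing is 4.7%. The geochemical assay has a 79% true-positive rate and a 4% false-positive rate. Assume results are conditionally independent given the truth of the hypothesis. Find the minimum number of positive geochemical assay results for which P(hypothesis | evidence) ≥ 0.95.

2

Prior odds = 0.047/0.953 = 47/953.
Likelihood ratio of a positive result = 0.79/0.04 = 19.75.
Target odds: 0.95 ÷ 0.05 = 19.
Require 19.75ⁿ ≥ 19 ÷ (47/953) = 18107/47.
19.75¹ = 19.75 falls short of 18107/47 but 19.75² = 390.0625 reaches it, so n = 2.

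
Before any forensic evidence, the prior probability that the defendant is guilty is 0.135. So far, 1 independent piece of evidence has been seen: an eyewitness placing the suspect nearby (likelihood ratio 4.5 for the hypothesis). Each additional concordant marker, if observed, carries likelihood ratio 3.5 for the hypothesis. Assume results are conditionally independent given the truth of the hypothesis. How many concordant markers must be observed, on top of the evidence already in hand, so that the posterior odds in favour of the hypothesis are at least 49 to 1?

Prior odds = 0.135/0.865 = 27/173.
Bayes factor of the evidence already in hand = 4.5.
Odds after that evidence = (27/173) × 4.5 = 243/346.
Target odds = 49.
Need 3.5ⁿ ≥ 49 ÷ (243/346) = 16954/243.
3.5³ = 42.875 falls short of 16954/243 but 3.5⁴ = 150.0625 reaches it, so n = 4.

4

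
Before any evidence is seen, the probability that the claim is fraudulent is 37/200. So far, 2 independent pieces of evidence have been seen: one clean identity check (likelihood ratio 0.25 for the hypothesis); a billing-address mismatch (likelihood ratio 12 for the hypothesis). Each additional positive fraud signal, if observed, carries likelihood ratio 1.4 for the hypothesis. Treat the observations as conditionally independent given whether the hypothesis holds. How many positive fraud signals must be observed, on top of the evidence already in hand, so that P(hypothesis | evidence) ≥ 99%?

15

Prior odds = 0.185/0.815 = 37/163.
Combined Bayes factor of the evidence already in hand = 0.25 × 12 = 3.
Odds after that evidence = (37/163) × 3 = 111/163.
Target odds = 0.99/0.01 = 99.
Need 1.4ⁿ ≥ 99 ÷ (111/163) = 5379/37.
1.4¹⁴ ≈111.12 falls short of 5379/37 but 1.4¹⁵ ≈155.568 reaches it, so n = 15.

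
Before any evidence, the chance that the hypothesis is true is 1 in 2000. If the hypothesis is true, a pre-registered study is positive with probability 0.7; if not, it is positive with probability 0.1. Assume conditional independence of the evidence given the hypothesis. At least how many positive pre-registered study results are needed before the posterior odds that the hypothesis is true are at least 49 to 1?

6

Prior odds = 0.0005/0.9995 = 1/1999.
Likelihood ratio of a positive = 0.7/0.1 = 7.
Target odds = 49.
Require 7ⁿ ≥ 49 ÷ (1/1999) = 97951.
7⁵ = 16807 falls short of 97951 but 7⁶ = 117649 reaches it, so n = 6.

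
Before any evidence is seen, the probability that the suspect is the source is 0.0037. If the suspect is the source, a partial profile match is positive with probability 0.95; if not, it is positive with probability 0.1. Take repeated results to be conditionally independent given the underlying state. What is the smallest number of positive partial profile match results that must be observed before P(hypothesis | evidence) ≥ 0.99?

Prior odds = 0.0037/0.9963 = 37/9963.
Likelihood ratio of a positive = 0.95/0.1 = 9.5.
Target odds: 0.99 ÷ 0.01 = 99.
Require 9.5ⁿ ≥ 99 ÷ (37/9963) = 986337/37.
9.5⁴ = 8145.0625 falls short of 986337/37 but 9.5⁵ = 77378.09375 reaches it, so n = 5.

5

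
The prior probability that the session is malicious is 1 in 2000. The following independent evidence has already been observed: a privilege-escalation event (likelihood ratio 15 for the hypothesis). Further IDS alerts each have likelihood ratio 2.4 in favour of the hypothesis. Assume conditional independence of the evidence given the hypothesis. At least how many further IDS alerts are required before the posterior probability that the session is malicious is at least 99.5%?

12

Prior odds = 0.0005/0.9995 = 1/1999.
Bayes factor of the evidence already in hand = 15.
Odds after that evidence = (1/1999) × 15 = 15/1999.
Target odds = 0.995/0.005 = 199.
Need 2.4ⁿ ≥ 199 ÷ (15/1999) = 397801/15.
2.4¹¹ ≈15216.8 falls short of 397801/15 but 2.4¹² ≈36520.3 reaches it, so n = 12.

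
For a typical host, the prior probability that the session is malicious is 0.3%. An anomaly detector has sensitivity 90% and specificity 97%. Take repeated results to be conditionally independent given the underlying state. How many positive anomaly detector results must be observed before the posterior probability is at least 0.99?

Prior odds: 0.003 ÷ 0.997 = 3/997.
False-positive rate = 1 − 0.97 = 0.03; likelihood ratio of a positive = 0.9/0.03 = 30.
Target odds: 0.99 ÷ 0.01 = 99.
Need (3/997) × 30ⁿ ≥ 99, i.e. 30ⁿ ≥ 32901.
30³ = 27000 falls short of 32901 but 30⁴ = 810000 reaches it, so n = 4.

4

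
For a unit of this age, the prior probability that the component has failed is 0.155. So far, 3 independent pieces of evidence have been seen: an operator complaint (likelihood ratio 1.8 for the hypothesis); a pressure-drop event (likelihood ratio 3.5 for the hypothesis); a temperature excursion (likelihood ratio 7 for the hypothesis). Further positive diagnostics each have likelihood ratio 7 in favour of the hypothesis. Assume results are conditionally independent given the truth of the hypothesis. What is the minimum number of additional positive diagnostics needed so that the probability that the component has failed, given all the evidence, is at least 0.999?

3

Prior odds = 0.155/0.845 = 31/169.
Combined Bayes factor of the evidence already in hand = 1.8 × 3.5 × 7 = 44.1.
Odds after that evidence = (31/169) × 44.1 = 13671/1690.
Target odds = 0.999/0.001 = 999.
Need 7ⁿ ≥ 999 ÷ (13671/1690) = 187590/1519.
7² = 49 falls short of 187590/1519 but 7³ = 343 reaches it, so n = 3.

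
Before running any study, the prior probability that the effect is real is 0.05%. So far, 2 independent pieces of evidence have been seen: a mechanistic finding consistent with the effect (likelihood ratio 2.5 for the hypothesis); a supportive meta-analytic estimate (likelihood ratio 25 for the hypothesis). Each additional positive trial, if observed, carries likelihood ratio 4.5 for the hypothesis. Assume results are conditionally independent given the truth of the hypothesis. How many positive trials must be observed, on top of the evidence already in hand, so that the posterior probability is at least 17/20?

4

Prior odds = 0.0005/0.9995 = 1/1999.
Combined Bayes factor of the evidence already in hand = 2.5 × 25 = 62.5.
Odds after that evidence = (1/1999) × 62.5 = 125/3998.
Target odds = 0.85/0.15 = 17/3.
Need 4.5ⁿ ≥ 17/3 ÷ (125/3998) = 67966/375.
4.5³ = 91.125 falls short of 67966/375 but 4.5⁴ = 410.0625 reaches it, so n = 4.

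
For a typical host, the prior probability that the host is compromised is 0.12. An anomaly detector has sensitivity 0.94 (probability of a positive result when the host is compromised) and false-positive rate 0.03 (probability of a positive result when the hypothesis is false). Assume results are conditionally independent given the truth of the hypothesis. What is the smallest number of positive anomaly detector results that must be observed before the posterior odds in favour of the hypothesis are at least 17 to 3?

2

Prior odds = 0.12/0.88 = 3/22.
Likelihood ratio of a positive result = 0.94/0.03 = 94/3.
Target odds = 17/3.
Need (3/22) × (94/3)ⁿ ≥ 17/3, i.e. (94/3)ⁿ ≥ 374/9.
(94/3)¹ = 94/3 falls short of 374/9 but (94/3)² = 8836/9 reaches it, so n = 2.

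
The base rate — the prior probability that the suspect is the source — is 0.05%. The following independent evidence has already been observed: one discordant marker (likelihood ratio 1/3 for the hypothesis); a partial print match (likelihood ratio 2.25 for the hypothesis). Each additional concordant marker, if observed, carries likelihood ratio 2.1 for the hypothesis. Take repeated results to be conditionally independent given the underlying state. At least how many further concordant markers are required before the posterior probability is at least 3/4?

Prior odds = 0.0005/0.9995 = 1/1999.
Combined Bayes factor of the evidence already in hand = (1/3) × 2.25 = 0.75.
Odds after that evidence = (1/1999) × 0.75 = 3/7996.
Target odds = 0.75/0.25 = 3.
Need 2.1ⁿ ≥ 3 ÷ (3/7996) = 7996.
2.1¹² ≈7355.83 falls short of 7996 but 2.1¹³ ≈15447.2 reaches it, so n = 13.

13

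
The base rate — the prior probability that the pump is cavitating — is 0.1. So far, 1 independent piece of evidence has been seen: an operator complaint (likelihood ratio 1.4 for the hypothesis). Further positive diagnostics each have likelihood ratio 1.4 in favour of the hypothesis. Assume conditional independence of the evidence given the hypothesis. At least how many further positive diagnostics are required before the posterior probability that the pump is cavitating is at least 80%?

Prior odds = 0.1/0.9 = 1/9.
Bayes factor of the evidence already in hand = 1.4.
Odds after that evidence = (1/9) × 1.4 = 7/45.
Target odds = 0.8/0.2 = 4.
Need 1.4ⁿ ≥ 4 ÷ (7/45) = 180/7.
1.4⁹ = 40353607/1953125 falls short of 180/7 but 1.4¹⁰ = 282475249/9765625 reaches it, so n = 10.

10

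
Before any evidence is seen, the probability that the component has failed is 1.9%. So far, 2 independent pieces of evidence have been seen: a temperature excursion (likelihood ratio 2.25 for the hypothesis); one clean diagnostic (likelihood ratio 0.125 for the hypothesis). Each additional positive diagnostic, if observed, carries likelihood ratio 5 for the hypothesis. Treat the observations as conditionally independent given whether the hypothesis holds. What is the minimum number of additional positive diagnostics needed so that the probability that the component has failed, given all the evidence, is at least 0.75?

Prior odds = 0.019/0.981 = 19/981.
Combined Bayes factor of the evidence already in hand = 2.25 × 0.125 = 0.28125.
Odds after that evidence = (19/981) × 0.28125 = 19/3488.
Target odds = 0.75/0.25 = 3.
Need 5ⁿ ≥ 3 ÷ (19/3488) = 10464/19.
5³ = 125 falls short of 10464/19 but 5⁴ = 625 reaches it, so n = 4.

4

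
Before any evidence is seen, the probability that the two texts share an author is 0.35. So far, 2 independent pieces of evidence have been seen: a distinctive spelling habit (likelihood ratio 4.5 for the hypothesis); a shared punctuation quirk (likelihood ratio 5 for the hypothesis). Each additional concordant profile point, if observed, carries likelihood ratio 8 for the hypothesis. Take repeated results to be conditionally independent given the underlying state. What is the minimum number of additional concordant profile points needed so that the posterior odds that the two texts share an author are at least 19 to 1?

1

Prior odds = 0.35/0.65 = 7/13.
Combined Bayes factor of the evidence already in hand = 4.5 × 5 = 22.5.
Odds after that evidence = (7/13) × 22.5 = 315/26.
Target odds = 19.
Need 8ⁿ ≥ 19 ÷ (315/26) = 494/315.
8¹ = 8, which meets the required 494/315; so n = 1.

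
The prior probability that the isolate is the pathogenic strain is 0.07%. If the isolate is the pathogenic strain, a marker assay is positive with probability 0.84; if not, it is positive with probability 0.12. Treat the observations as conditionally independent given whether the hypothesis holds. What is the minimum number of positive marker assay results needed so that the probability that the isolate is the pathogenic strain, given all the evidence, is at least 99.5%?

Prior odds = 0.0007/0.9993 = 7/9993.
Likelihood ratio of a positive = 0.84/0.12 = 7.
Target odds: 0.995 ÷ 0.005 = 199.
Require 7ⁿ ≥ 199 ÷ (7/9993) = 1988607/7.
7⁶ = 117649 falls short of 1988607/7 but 7⁷ = 823543 reaches it, so n = 7.

7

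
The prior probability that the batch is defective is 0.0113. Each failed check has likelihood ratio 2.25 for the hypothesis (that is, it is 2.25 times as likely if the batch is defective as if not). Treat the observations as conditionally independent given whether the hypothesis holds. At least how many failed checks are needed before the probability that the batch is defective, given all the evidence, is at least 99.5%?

Prior odds: 0.0113 ÷ 0.9887 = 113/9887.
Likelihood ratio per failed check = 2.25.
Target odds: 0.995 ÷ 0.005 = 199.
Require 2.25ⁿ ≥ 199 ÷ (113/9887) = 1967513/113.
2.25¹² ≈16834.1 falls short of 1967513/113 but 2.25¹³ ≈37876.8 reaches it, so n = 13.

13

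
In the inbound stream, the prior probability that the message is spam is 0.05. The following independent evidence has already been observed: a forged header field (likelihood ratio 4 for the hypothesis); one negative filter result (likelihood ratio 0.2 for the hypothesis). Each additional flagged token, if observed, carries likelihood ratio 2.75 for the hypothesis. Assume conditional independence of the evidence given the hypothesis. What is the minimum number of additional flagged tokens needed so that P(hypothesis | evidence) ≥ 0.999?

Prior odds = 0.05/0.95 = 1/19.
Combined Bayes factor of the evidence already in hand = 4 × 0.2 = 0.8.
Odds after that evidence = (1/19) × 0.8 = 4/95.
Target odds = 0.999/0.001 = 999.
Need 2.75ⁿ ≥ 999 ÷ (4/95) = 23726.25.
2.75⁹ ≈8994.86 falls short of 23726.25 but 2.75¹⁰ ≈24735.9 reaches it, so n = 10.

10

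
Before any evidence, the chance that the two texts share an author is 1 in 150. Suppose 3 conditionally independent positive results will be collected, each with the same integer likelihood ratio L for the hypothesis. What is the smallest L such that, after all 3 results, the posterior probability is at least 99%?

25

Prior odds = (1/150)/(149/150) = 1/149.
Target odds = 0.99/0.01 = 99.
Need L³ ≥ 99 ÷ (1/149) = 14751.
24³ = 13824 < 14751 ≤ 15625 = 25³, so L = 25.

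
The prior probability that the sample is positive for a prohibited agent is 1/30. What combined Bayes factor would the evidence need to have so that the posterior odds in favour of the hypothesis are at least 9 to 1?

261

Prior odds = (1/30)/(29/30) = 1/29.
Target odds = 9.
Required Bayes factor = 9 ÷ (1/29) = 261.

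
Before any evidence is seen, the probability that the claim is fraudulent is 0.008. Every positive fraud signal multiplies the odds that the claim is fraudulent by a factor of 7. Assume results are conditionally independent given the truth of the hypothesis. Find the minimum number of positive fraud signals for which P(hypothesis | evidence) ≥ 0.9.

4

Prior odds = 0.008/0.992 = 1/124.
Likelihood ratio per positive fraud signal = 7.
Target odds: 0.9 ÷ 0.1 = 9.
Need (1/124) × 7ⁿ ≥ 9, i.e. 7ⁿ ≥ 1116.
7³ = 343 falls short of 1116 but 7⁴ = 2401 reaches it, so n = 4.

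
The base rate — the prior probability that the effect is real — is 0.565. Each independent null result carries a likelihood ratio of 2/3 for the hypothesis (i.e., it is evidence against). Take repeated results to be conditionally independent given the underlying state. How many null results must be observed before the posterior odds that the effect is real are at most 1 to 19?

8

Prior odds: 0.565 ÷ 0.435 = 113/87.
Likelihood ratio per null result = 2/3.
Target odds = 1/19.
Require (2/3)ⁿ ≤ 1/19 ÷ (113/87) = 87/2147.
(2/3)⁷ = 128/2187 is still above 87/2147 but (2/3)⁸ = 256/6561 is at or below it, so n = 8.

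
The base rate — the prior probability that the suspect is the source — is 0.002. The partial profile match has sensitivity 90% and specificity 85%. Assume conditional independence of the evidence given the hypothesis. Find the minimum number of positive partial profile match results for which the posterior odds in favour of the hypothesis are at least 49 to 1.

Prior odds = 0.002/0.998 = 1/499.
False-positive rate = 1 − 0.85 = 0.15; likelihood ratio of a positive = 0.9/0.15 = 6.
Target odds = 49.
Require 6ⁿ ≥ 49 ÷ (1/499) = 24451.
6⁵ = 7776 falls short of 24451 but 6⁶ = 46656 reaches it, so n = 6.

6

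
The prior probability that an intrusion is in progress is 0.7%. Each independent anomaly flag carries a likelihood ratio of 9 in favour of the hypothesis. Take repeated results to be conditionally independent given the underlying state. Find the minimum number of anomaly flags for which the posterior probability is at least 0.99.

5

Prior odds: 0.007 ÷ 0.993 = 7/993.
Likelihood ratio per anomaly flag = 9.
Target posterior odds = 0.99/0.01 = 99.
Require 9ⁿ ≥ 99 ÷ (7/993) = 98307/7.
9⁴ = 6561 falls short of 98307/7 but 9⁵ = 59049 reaches it, so n = 5.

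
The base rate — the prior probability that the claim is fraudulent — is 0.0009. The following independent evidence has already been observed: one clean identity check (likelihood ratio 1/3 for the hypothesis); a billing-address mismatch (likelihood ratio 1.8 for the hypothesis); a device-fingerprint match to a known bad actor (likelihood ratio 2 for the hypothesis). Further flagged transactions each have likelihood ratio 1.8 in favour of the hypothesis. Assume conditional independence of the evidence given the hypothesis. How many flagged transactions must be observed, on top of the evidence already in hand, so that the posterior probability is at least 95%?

Prior odds = 0.0009/0.9991 = 9/9991.
Combined Bayes factor of the evidence already in hand = (1/3) × 1.8 × 2 = 1.2.
Odds after that evidence = (9/9991) × 1.2 = 54/49955.
Target odds = 0.95/0.05 = 19.
Need 1.8ⁿ ≥ 19 ÷ (54/49955) = 949145/54.
1.8¹⁶ ≈12144 falls short of 949145/54 but 1.8¹⁷ ≈21859.1 reaches it, so n = 17.

17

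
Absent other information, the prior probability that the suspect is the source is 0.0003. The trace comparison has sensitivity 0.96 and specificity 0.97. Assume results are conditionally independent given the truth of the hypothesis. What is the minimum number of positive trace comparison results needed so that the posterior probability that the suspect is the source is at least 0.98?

Prior odds = 0.0003/0.9997 = 3/9997.
False-positive rate = 1 − 0.97 = 0.03; likelihood ratio of a positive = 0.96/0.03 = 32.
Target posterior odds = 0.98/0.02 = 49.
Require 32ⁿ ≥ 49 ÷ (3/9997) = 489853/3.
32³ = 32768 falls short of 489853/3 but 32⁴ = 1048576 reaches it, so n = 4.

4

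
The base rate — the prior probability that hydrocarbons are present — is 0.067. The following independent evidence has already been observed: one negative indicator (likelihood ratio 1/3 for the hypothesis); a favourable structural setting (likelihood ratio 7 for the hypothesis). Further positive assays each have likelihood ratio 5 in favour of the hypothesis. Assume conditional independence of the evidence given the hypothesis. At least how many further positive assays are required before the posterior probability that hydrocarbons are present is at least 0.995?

5

Prior odds = 0.067/0.933 = 67/933.
Combined Bayes factor of the evidence already in hand = (1/3) × 7 = 7/3.
Odds after that evidence = (67/933) × 7/3 = 469/2799.
Target odds = 0.995/0.005 = 199.
Need 5ⁿ ≥ 199 ÷ (469/2799) = 557001/469.
5⁴ = 625 falls short of 557001/469 but 5⁵ = 3125 reaches it, so n = 5.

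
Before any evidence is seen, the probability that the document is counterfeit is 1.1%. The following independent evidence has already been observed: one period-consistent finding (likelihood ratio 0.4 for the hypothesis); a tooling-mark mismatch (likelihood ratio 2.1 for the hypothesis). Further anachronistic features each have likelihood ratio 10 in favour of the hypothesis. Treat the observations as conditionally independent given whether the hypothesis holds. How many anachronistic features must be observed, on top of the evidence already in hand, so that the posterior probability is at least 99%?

Prior odds = 0.011/0.989 = 11/989.
Combined Bayes factor of the evidence already in hand = 0.4 × 2.1 = 0.84.
Odds after that evidence = (11/989) × 0.84 = 231/24725.
Target odds = 0.99/0.01 = 99.
Need 10ⁿ ≥ 99 ÷ (231/24725) = 74175/7.
10⁴ = 10000 falls short of 74175/7 but 10⁵ = 100000 reaches it, so n = 5.

5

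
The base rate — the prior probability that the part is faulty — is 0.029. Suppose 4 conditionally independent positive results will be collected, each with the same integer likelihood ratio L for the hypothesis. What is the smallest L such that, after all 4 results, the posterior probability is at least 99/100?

Prior odds = 0.029/0.971 = 29/971.
Target odds = 0.99/0.01 = 99.
Need L⁴ ≥ 99 ÷ (29/971) = 96129/29.
7⁴ = 2401 < 96129/29 ≤ 4096 = 8⁴, so L = 8.

8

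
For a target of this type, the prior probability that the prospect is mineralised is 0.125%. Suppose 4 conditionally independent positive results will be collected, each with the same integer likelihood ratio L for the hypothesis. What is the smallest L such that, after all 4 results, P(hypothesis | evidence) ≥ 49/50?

15

Prior odds = 0.00125/0.99875 = 1/799.
Target odds = 0.98/0.02 = 49.
Need L⁴ ≥ 49 ÷ (1/799) = 39151.
14⁴ = 38416 < 39151 ≤ 50625 = 15⁴, so L = 15.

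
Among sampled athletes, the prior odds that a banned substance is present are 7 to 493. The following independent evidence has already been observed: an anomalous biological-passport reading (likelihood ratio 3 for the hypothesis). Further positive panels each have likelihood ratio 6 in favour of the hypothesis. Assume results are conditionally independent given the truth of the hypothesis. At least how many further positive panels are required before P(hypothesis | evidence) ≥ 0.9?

3

Prior odds = 7/493.
Bayes factor of the evidence already in hand = 3.
Odds after that evidence = (7/493) × 3 = 21/493.
Target odds = 0.9/0.1 = 9.
Need 6ⁿ ≥ 9 ÷ (21/493) = 1479/7.
6² = 36 falls short of 1479/7 but 6³ = 216 reaches it, so n = 3.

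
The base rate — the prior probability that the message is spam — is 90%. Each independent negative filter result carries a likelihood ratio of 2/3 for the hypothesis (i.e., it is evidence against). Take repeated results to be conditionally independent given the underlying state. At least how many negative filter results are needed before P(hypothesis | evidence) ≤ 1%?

Prior odds = 0.9/0.1 = 9.
Likelihood ratio per negative filter result = 2/3.
Target posterior odds = 0.01/0.99 = 1/99.
Need 9 × (2/3)ⁿ ≤ 1/99, i.e. (2/3)ⁿ ≤ 1/891.
(2/3)¹⁶ = 65536/43046721 is still above 1/891 but (2/3)¹⁷ = 131072/129140163 is at or below it, so n = 17.

17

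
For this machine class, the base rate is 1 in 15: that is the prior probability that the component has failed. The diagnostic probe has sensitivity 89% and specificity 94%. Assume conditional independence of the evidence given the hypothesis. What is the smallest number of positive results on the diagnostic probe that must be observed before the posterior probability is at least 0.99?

Prior odds = (1/15)/(14/15) = 1/14.
False-positive rate = 1 − 0.94 = 0.06; likelihood ratio of a positive = 0.89/0.06 = 89/6.
Target posterior odds = 0.99/0.01 = 99.
Require (89/6)ⁿ ≥ 99 ÷ (1/14) = 1386.
(89/6)² = 7921/36 falls short of 1386 but (89/6)³ = 704969/216 reaches it, so n = 3.

3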